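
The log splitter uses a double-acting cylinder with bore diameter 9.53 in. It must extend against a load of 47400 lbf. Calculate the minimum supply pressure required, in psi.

P ≈ 665 psi

Cap-side area A_cap = π/4 × (9.53 in)² = 71.33 in^2
P = F / A = 47400 lbf / A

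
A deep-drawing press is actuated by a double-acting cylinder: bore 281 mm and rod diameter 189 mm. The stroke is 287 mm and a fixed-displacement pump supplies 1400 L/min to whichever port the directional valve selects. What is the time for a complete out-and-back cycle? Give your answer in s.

Cap-side area A_cap = π/4 × (281 mm)² = 62020 mm^2
Rod-side annular area A_ann = π/4 × (281² − 189²) = 33960 mm^2
t_ext = A_cap·L/Q = 0.7628 s
t_ret = A_ann·L/Q = 0.4177 s
t_cycle = t_ext + t_ret

t ≈ 1.18 s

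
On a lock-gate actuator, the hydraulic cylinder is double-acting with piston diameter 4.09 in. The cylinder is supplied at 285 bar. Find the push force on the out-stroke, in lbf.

Cap-side area A_cap = π/4 × (4.09 in)² = 13.14 in^2
F = P × A_cap = 285 bar × A_cap

F ≈ 54300 lbf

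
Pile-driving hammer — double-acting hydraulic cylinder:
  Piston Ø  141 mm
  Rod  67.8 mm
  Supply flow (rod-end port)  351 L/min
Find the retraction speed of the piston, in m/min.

Rod-side annular area A_ann = π/4 × (141² − 67.8²) = 12000 mm^2
Flow into the rod-end port fills the annular volume.
v = Q / A

v ≈ 29.2 m/min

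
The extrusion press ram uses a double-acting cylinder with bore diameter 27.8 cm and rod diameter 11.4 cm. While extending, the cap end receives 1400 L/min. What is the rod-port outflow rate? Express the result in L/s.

Q_out ≈ 19.4 L/s

Cap-side area A_cap = π/4 × (27.8 cm)² = 607.0 cm^2
Rod-side annular area A_ann = π/4 × (27.8² − 11.4²) = 504.9 cm^2
Piston speed v = Q_in/A_cap; rod-end outflow Q_out = v × A_ann = Q_in × A_ann/A_cap.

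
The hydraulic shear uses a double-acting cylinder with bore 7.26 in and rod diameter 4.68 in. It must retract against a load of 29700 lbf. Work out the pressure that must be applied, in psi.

Rod-side annular area A_ann = π/4 × (7.26² − 4.68²) = 24.19 in^2
Retraction: pressure acts on the annular area.
P = F / A = 29700 lbf / A

P ≈ 1230 psi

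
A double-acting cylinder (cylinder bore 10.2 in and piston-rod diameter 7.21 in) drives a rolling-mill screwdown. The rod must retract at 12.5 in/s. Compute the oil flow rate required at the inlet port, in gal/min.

Rod-side annular area A_ann = π/4 × (10.2² − 7.21²) = 40.88 in^2
Q = A × v

Q ≈ 133 gal/min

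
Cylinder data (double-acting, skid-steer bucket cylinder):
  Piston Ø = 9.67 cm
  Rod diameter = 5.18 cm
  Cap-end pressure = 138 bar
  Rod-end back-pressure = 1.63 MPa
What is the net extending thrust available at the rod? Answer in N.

Cap-side area A_cap = π/4 × (9.67 cm)² = 73.44 cm^2
Rod-side annular area A_ann = π/4 × (9.67² − 5.18²) = 52.37 cm^2
Net thrust = P_cap·A_cap − P_rod·A_ann = 1.013e5 N − 8536 N

F ≈ 92800 N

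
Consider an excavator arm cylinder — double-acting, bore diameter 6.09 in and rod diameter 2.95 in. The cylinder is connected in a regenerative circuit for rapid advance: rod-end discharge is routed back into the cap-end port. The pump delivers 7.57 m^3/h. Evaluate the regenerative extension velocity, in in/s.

In regeneration the rod-end outflow joins the pump flow into the cap end, so the net volume the pump must supply per unit advance equals the rod cross-section area.
Rod cross-section A_rod = π/4 × (2.95 in)² = 6.835 in^2
v = Q_pump / A_rod

v ≈ 18.8 in/s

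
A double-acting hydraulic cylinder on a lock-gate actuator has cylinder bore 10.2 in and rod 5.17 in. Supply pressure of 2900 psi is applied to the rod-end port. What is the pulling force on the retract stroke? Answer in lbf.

Rod-side annular area A_ann = π/4 × (10.2² − 5.17²) = 60.72 in^2
On retraction the pressure acts on the annular area (bore minus rod).
F = P × A_ann

F ≈ 1.76e5 lbf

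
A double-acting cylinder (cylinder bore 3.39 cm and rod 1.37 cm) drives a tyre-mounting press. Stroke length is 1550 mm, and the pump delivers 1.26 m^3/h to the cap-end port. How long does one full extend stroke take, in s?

Cap-side area A_cap = π/4 × (3.39 cm)² = 9.026 cm^2
Swept volume V = A × L; t = V / Q = A·L / Q

t ≈ 4.00 s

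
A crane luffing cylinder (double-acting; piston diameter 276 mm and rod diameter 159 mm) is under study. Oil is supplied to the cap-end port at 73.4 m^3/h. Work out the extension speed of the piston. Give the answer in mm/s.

v ≈ 341 mm/s

Cap-side area A_cap = π/4 × (276 mm)² = 59830 mm^2
v = Q / A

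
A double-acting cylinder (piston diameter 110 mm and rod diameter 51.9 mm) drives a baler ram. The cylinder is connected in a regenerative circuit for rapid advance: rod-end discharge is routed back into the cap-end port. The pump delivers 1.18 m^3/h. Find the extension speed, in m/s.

In regeneration the rod-end outflow joins the pump flow into the cap end, so the net volume the pump must supply per unit advance equals the rod cross-section area.
Rod cross-section A_rod = π/4 × (51.9 mm)² = 2116 mm^2
v = Q_pump / A_rod

v ≈ 0.155 m/s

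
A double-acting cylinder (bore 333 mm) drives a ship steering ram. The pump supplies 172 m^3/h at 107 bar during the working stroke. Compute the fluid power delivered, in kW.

Hydraulic power = P × Q

W ≈ 511 kW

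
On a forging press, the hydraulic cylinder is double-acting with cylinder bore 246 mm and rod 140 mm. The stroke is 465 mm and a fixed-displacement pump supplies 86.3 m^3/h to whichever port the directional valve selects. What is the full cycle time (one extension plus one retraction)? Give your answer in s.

Cap-side area A_cap = π/4 × (246 mm)² = 47530 mm^2
Rod-side annular area A_ann = π/4 × (246² − 140²) = 32140 mm^2
t_ext = A_cap·L/Q = 0.9219 s
t_ret = A_ann·L/Q = 0.6233 s
t_cycle = t_ext + t_ret

t ≈ 1.55 s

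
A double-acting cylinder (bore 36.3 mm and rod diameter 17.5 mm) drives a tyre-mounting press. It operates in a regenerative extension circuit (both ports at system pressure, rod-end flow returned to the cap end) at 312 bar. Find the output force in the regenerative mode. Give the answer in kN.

F ≈ 7.50 kN

With equal pressure on both faces, forces on the annular region cancel; the net push is pressure × rod cross-section.
Rod cross-section A_rod = π/4 × (17.5 mm)² = 240.5 mm^2
F = P × A_rod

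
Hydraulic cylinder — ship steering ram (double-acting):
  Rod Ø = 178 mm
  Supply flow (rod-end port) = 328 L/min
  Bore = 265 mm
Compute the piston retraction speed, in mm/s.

Rod-side annular area A_ann = π/4 × (265² − 178²) = 30270 mm^2
Flow into the rod-end port fills the annular volume.
v = Q / A

v ≈ 181 mm/s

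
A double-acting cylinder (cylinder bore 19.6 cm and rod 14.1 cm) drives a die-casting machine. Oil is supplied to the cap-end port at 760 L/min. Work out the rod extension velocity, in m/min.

Cap-side area A_cap = π/4 × (19.6 cm)² = 301.7 cm^2
v = Q / A

v ≈ 25.2 m/min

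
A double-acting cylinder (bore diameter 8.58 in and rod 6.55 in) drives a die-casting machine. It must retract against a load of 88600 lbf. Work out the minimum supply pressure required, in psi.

P ≈ 3670 psi

Rod-side annular area A_ann = π/4 × (8.58² − 6.55²) = 24.12 in^2
Retraction: pressure acts on the annular area.
P = F / A = 88600 lbf / A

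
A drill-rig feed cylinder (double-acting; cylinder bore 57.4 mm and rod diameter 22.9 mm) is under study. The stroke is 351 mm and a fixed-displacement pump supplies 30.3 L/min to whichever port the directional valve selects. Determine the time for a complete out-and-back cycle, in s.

t ≈ 3.31 s

Cap-side area A_cap = π/4 × (57.4 mm)² = 2588 mm^2
Rod-side annular area A_ann = π/4 × (57.4² − 22.9²) = 2176 mm^2
t_ext = A_cap·L/Q = 1.799 s
t_ret = A_ann·L/Q = 1.512 s
t_cycle = t_ext + t_ret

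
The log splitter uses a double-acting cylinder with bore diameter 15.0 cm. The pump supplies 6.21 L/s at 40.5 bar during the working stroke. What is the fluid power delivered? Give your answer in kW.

W ≈ 25.2 kW

Hydraulic power = P × Q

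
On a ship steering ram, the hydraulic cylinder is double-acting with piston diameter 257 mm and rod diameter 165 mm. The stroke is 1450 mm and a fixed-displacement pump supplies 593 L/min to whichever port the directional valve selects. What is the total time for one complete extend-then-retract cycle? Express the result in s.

t ≈ 12.1 s

Cap-side area A_cap = π/4 × (257 mm)² = 51870 mm^2
Rod-side annular area A_ann = π/4 × (257² − 165²) = 30490 mm^2
t_ext = A_cap·L/Q = 7.611 s
t_ret = A_ann·L/Q = 4.474 s
t_cycle = t_ext + t_ret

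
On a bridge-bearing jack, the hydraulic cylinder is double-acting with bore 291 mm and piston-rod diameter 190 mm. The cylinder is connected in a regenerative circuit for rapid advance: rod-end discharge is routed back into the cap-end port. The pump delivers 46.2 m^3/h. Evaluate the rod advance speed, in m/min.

In regeneration the rod-end outflow joins the pump flow into the cap end, so the net volume the pump must supply per unit advance equals the rod cross-section area.
Rod cross-section A_rod = π/4 × (190 mm)² = 28350 mm^2
v = Q_pump / A_rod

v ≈ 27.2 m/min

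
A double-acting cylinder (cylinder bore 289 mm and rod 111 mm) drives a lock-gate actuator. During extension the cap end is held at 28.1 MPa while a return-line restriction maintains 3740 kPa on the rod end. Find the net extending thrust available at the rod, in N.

Cap-side area A_cap = π/4 × (289 mm)² = 65600 mm^2
Rod-side annular area A_ann = π/4 × (289² − 111²) = 55920 mm^2
Net thrust = P_cap·A_cap − P_rod·A_ann = 1.843e6 N − 2.091e5 N

F ≈ 1.63e6 N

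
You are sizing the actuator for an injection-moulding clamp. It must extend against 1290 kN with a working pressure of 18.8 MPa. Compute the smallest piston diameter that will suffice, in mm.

D ≈ 296 mm

Extension force acts on the full piston face: F = P × (π/4)D².
D = √(4F / (πP)) = √(4 × 1290 kN / (π × 18.8 MPa))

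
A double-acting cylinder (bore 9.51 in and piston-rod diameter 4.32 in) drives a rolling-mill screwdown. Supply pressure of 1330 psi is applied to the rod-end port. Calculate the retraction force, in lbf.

Rod-side annular area A_ann = π/4 × (9.51² − 4.32²) = 56.37 in^2
On retraction the pressure acts on the annular area (bore minus rod).
F = P × A_ann

F ≈ 75000 lbf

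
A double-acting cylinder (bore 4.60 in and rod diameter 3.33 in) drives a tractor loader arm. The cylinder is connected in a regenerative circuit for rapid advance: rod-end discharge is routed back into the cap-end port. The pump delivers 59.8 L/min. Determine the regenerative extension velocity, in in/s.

In regeneration the rod-end outflow joins the pump flow into the cap end, so the net volume the pump must supply per unit advance equals the rod cross-section area.
Rod cross-section A_rod = π/4 × (3.33 in)² = 8.709 in^2
v = Q_pump / A_rod

v ≈ 6.98 in/s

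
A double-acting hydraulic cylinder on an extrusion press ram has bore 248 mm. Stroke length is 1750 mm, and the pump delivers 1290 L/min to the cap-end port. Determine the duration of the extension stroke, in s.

Cap-side area A_cap = π/4 × (248 mm)² = 48310 mm^2
Swept volume V = A × L; t = V / Q = A·L / Q

t ≈ 3.93 s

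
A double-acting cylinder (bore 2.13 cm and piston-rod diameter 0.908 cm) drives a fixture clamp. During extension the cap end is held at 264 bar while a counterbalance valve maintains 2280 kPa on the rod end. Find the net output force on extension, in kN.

Cap-side area A_cap = π/4 × (2.13 cm)² = 3.563 cm^2
Rod-side annular area A_ann = π/4 × (2.13² − 0.908²) = 2.916 cm^2
Net thrust = P_cap·A_cap − P_rod·A_ann = 9.407 kN − 0.6648 kN

F ≈ 8.74 kN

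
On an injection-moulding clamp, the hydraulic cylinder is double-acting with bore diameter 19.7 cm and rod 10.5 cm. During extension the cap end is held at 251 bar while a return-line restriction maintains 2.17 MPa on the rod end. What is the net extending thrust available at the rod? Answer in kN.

F ≈ 718 kN

Cap-side area A_cap = π/4 × (19.7 cm)² = 304.8 cm^2
Rod-side annular area A_ann = π/4 × (19.7² − 10.5²) = 218.2 cm^2
Net thrust = P_cap·A_cap − P_rod·A_ann = 765.1 kN − 47.35 kN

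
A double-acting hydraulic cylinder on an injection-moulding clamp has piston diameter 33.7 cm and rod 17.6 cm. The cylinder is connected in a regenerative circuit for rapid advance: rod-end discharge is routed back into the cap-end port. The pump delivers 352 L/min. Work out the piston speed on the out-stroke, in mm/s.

v ≈ 241 mm/s

In regeneration the rod-end outflow joins the pump flow into the cap end, so the net volume the pump must supply per unit advance equals the rod cross-section area.
Rod cross-section A_rod = π/4 × (17.6 cm)² = 243.3 cm^2
v = Q_pump / A_rod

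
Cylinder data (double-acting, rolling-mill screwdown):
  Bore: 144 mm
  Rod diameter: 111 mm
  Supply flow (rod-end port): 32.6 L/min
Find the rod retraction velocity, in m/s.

Rod-side annular area A_ann = π/4 × (144² − 111²) = 6609 mm^2
Flow into the rod-end port fills the annular volume.
v = Q / A

v ≈ 0.0822 m/s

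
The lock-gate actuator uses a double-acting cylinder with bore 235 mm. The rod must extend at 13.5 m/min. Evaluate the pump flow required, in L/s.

Q ≈ 9.76 L/s

Cap-side area A_cap = π/4 × (235 mm)² = 43370 mm^2
Q = A × v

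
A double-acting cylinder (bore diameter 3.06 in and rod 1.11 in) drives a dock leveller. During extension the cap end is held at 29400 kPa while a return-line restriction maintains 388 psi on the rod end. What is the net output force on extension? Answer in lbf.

Cap-side area A_cap = π/4 × (3.06 in)² = 7.354 in^2
Rod-side annular area A_ann = π/4 × (3.06² − 1.11²) = 6.386 in^2
Net thrust = P_cap·A_cap − P_rod·A_ann = 31360 lbf − 2478 lbf

F ≈ 28900 lbf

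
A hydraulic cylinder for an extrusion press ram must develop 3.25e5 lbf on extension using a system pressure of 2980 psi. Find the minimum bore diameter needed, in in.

D ≈ 11.8 in

Extension force acts on the full piston face: F = P × (π/4)D².
D = √(4F / (πP)) = √(4 × 3.25e5 lbf / (π × 2980 psi))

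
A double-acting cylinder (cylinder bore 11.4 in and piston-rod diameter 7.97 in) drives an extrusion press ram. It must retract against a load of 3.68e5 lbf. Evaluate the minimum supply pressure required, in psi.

P ≈ 7050 psi

Rod-side annular area A_ann = π/4 × (11.4² − 7.97²) = 52.18 in^2
Retraction: pressure acts on the annular area.
P = F / A = 3.68e5 lbf / A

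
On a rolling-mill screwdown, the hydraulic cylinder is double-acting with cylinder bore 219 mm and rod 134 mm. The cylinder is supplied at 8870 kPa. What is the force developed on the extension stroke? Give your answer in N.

Cap-side area A_cap = π/4 × (219 mm)² = 37670 mm^2
F = P × A_cap = 8870 kPa × A_cap

F ≈ 3.34e5 N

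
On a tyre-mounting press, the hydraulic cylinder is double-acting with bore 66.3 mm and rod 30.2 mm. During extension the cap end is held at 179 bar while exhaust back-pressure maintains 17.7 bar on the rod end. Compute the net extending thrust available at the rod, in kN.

Cap-side area A_cap = π/4 × (66.3 mm)² = 3452 mm^2
Rod-side annular area A_ann = π/4 × (66.3² − 30.2²) = 2736 mm^2
Net thrust = P_cap·A_cap − P_rod·A_ann = 61.80 kN − 4.843 kN

F ≈ 57.0 kN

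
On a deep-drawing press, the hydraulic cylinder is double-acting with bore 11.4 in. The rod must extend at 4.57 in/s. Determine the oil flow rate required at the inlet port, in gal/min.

Q ≈ 121 gal/min

Cap-side area A_cap = π/4 × (11.4 in)² = 102.1 in^2
Q = A × v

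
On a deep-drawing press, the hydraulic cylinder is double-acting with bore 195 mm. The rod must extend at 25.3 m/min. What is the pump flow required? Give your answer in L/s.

Cap-side area A_cap = π/4 × (195 mm)² = 29860 mm^2
Q = A × v

Q ≈ 12.6 L/s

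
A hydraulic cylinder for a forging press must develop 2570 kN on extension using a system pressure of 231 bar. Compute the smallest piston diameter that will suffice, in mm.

D ≈ 376 mm

Extension force acts on the full piston face: F = P × (π/4)D².
D = √(4F / (πP)) = √(4 × 2570 kN / (π × 231 bar))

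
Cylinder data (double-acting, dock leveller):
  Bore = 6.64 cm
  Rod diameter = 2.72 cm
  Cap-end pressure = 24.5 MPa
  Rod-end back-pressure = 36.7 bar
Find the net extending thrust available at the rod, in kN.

Cap-side area A_cap = π/4 × (6.64 cm)² = 34.63 cm^2
Rod-side annular area A_ann = π/4 × (6.64² − 2.72²) = 28.82 cm^2
Net thrust = P_cap·A_cap − P_rod·A_ann = 84.84 kN − 10.58 kN

F ≈ 74.3 kN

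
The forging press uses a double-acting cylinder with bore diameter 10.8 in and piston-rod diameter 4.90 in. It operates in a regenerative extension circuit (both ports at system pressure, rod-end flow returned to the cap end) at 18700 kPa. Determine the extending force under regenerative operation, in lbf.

F ≈ 51100 lbf

With equal pressure on both faces, forces on the annular region cancel; the net push is pressure × rod cross-section.
Rod cross-section A_rod = π/4 × (4.90 in)² = 18.86 in^2
F = P × A_rod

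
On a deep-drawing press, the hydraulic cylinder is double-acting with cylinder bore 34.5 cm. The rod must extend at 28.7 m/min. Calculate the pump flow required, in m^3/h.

Q ≈ 161 m^3/h

Cap-side area A_cap = π/4 × (34.5 cm)² = 934.8 cm^2
Q = A × v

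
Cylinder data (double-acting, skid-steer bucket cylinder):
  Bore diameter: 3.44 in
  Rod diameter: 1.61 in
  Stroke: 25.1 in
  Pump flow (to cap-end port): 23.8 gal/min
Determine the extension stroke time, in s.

Cap-side area A_cap = π/4 × (3.44 in)² = 9.294 in^2
Swept volume V = A × L; t = V / Q = A·L / Q

t ≈ 2.55 s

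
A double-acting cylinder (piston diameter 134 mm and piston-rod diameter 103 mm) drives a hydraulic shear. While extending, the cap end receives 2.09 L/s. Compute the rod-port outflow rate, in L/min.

Cap-side area A_cap = π/4 × (134 mm)² = 14100 mm^2
Rod-side annular area A_ann = π/4 × (134² − 103²) = 5770 mm^2
Piston speed v = Q_in/A_cap; rod-end outflow Q_out = v × A_ann = Q_in × A_ann/A_cap.

Q_out ≈ 51.3 L/min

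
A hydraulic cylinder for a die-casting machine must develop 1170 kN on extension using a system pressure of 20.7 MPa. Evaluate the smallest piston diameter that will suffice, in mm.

Extension force acts on the full piston face: F = P × (π/4)D².
D = √(4F / (πP)) = √(4 × 1170 kN / (π × 20.7 MPa))

D ≈ 268 mm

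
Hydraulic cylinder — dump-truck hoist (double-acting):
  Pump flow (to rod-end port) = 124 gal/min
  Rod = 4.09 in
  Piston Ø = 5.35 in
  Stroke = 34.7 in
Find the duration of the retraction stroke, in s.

Rod-side annular area A_ann = π/4 × (5.35² − 4.09²) = 9.342 in^2
Swept volume V = A × L; t = V / Q = A·L / Q

t ≈ 0.679 s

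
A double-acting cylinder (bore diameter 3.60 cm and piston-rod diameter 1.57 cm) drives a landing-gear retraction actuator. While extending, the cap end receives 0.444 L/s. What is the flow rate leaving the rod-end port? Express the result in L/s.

Q_out ≈ 0.360 L/s

Cap-side area A_cap = π/4 × (3.60 cm)² = 10.18 cm^2
Rod-side annular area A_ann = π/4 × (3.60² − 1.57²) = 8.243 cm^2
Piston speed v = Q_in/A_cap; rod-end outflow Q_out = v × A_ann = Q_in × A_ann/A_cap.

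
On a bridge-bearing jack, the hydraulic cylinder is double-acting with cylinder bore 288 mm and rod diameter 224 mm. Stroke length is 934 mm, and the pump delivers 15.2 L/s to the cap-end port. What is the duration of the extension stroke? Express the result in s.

t ≈ 4.00 s

Cap-side area A_cap = π/4 × (288 mm)² = 65140 mm^2
Swept volume V = A × L; t = V / Q = A·L / Q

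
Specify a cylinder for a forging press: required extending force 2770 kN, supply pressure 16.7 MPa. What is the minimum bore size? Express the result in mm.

Extension force acts on the full piston face: F = P × (π/4)D².
D = √(4F / (πP)) = √(4 × 2770 kN / (π × 16.7 MPa))

D ≈ 460 mm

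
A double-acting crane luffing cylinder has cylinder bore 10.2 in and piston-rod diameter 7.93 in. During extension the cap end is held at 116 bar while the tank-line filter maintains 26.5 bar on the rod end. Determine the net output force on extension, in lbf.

F ≈ 1.25e5 lbf

Cap-side area A_cap = π/4 × (10.2 in)² = 81.71 in^2
Rod-side annular area A_ann = π/4 × (10.2² − 7.93²) = 32.32 in^2
Net thrust = P_cap·A_cap − P_rod·A_ann = 1.375e5 lbf − 12420 lbf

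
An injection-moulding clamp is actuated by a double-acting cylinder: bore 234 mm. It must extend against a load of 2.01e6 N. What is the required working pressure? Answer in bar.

P ≈ 467 bar

Cap-side area A_cap = π/4 × (234 mm)² = 43010 mm^2
P = F / A = 2.01e6 N / A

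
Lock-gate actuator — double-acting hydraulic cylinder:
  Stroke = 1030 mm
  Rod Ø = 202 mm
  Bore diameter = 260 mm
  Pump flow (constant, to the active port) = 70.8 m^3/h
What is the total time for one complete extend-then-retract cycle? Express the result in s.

t ≈ 3.88 s

Cap-side area A_cap = π/4 × (260 mm)² = 53090 mm^2
Rod-side annular area A_ann = π/4 × (260² − 202²) = 21050 mm^2
t_ext = A_cap·L/Q = 2.781 s
t_ret = A_ann·L/Q = 1.102 s
t_cycle = t_ext + t_ret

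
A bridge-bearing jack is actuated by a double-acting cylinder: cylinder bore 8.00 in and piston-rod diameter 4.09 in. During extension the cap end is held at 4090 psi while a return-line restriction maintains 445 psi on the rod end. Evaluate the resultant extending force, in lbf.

Cap-side area A_cap = π/4 × (8.00 in)² = 50.27 in^2
Rod-side annular area A_ann = π/4 × (8.00² − 4.09²) = 37.13 in^2
Net thrust = P_cap·A_cap − P_rod·A_ann = 2.056e5 lbf − 16520 lbf

F ≈ 1.89e5 lbf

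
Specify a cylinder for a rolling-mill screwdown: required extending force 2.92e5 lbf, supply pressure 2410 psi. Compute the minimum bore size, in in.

D ≈ 12.4 in

Extension force acts on the full piston face: F = P × (π/4)D².
D = √(4F / (πP)) = √(4 × 2.92e5 lbf / (π × 2410 psi))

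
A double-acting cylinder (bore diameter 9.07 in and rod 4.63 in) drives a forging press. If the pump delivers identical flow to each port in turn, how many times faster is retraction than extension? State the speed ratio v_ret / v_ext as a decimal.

v_ret/v_ext ≈ 1.35

Cap-side area A_cap = π/4 × (9.07 in)² = 64.61 in^2
Rod-side annular area A_ann = π/4 × (9.07² − 4.63²) = 47.77 in^2
For equal Q, v ∝ 1/A, so v_ret/v_ext = A_cap/A_ann.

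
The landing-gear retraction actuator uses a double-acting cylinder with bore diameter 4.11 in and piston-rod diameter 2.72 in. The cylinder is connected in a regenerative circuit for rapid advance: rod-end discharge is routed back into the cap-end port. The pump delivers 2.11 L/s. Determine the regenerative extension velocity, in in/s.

In regeneration the rod-end outflow joins the pump flow into the cap end, so the net volume the pump must supply per unit advance equals the rod cross-section area.
Rod cross-section A_rod = π/4 × (2.72 in)² = 5.811 in^2
v = Q_pump / A_rod

v ≈ 22.2 in/s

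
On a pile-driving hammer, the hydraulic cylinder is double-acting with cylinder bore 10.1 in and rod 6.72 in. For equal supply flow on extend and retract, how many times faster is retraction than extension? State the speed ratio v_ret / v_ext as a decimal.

Cap-side area A_cap = π/4 × (10.1 in)² = 80.12 in^2
Rod-side annular area A_ann = π/4 × (10.1² − 6.72²) = 44.65 in^2
For equal Q, v ∝ 1/A, so v_ret/v_ext = A_cap/A_ann.

v_ret/v_ext ≈ 1.79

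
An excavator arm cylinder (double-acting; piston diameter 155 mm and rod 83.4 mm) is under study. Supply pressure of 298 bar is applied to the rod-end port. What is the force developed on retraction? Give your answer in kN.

Rod-side annular area A_ann = π/4 × (155² − 83.4²) = 13410 mm^2
On retraction the pressure acts on the annular area (bore minus rod).
F = P × A_ann

F ≈ 400 kN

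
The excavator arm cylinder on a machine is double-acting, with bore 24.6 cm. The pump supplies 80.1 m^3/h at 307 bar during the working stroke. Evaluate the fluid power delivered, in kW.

Hydraulic power = P × Q

W ≈ 683 kW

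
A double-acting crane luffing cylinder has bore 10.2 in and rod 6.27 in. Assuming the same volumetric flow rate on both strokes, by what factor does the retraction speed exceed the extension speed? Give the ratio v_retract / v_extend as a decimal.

v_ret/v_ext ≈ 1.61

Cap-side area A_cap = π/4 × (10.2 in)² = 81.71 in^2
Rod-side annular area A_ann = π/4 × (10.2² − 6.27²) = 50.84 in^2
For equal Q, v ∝ 1/A, so v_ret/v_ext = A_cap/A_ann.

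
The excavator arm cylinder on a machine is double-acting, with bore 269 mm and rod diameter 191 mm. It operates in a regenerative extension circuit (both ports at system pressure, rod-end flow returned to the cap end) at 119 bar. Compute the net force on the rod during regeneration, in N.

F ≈ 3.41e5 N

With equal pressure on both faces, forces on the annular region cancel; the net push is pressure × rod cross-section.
Rod cross-section A_rod = π/4 × (191 mm)² = 28650 mm^2
F = P × A_rod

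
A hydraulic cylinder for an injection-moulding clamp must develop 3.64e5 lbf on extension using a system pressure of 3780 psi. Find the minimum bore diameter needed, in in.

Extension force acts on the full piston face: F = P × (π/4)D².
D = √(4F / (πP)) = √(4 × 3.64e5 lbf / (π × 3780 psi))

D ≈ 11.1 in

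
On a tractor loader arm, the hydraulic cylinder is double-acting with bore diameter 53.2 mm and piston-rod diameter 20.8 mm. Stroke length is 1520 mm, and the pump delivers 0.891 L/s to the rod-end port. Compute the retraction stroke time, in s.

Rod-side annular area A_ann = π/4 × (53.2² − 20.8²) = 1883 mm^2
Swept volume V = A × L; t = V / Q = A·L / Q

t ≈ 3.21 s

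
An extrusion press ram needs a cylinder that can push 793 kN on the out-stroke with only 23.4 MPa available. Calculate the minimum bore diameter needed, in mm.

Extension force acts on the full piston face: F = P × (π/4)D².
D = √(4F / (πP)) = √(4 × 793 kN / (π × 23.4 MPa))

D ≈ 208 mm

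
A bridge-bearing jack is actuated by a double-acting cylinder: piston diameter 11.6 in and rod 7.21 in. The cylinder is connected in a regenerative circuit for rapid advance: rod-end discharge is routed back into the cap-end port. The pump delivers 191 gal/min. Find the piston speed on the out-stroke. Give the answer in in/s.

v ≈ 18.0 in/s

In regeneration the rod-end outflow joins the pump flow into the cap end, so the net volume the pump must supply per unit advance equals the rod cross-section area.
Rod cross-section A_rod = π/4 × (7.21 in)² = 40.83 in^2
v = Q_pump / A_rod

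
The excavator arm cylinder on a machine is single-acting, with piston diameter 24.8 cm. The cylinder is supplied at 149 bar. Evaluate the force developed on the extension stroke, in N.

F ≈ 7.20e5 N

Cap-side area A_cap = π/4 × (24.8 cm)² = 483.1 cm^2
F = P × A_cap = 149 bar × A_cap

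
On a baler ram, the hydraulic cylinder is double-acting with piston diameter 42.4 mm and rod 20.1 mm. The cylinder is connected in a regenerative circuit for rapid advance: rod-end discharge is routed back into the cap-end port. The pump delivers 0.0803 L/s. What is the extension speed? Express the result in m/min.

v ≈ 15.2 m/min

In regeneration the rod-end outflow joins the pump flow into the cap end, so the net volume the pump must supply per unit advance equals the rod cross-section area.
Rod cross-section A_rod = π/4 × (20.1 mm)² = 317.3 mm^2
v = Q_pump / A_rod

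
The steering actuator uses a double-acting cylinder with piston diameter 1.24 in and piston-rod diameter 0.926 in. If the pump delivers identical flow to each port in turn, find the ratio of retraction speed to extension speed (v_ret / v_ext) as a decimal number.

Cap-side area A_cap = π/4 × (1.24 in)² = 1.208 in^2
Rod-side annular area A_ann = π/4 × (1.24² − 0.926²) = 0.5342 in^2
For equal Q, v ∝ 1/A, so v_ret/v_ext = A_cap/A_ann.

v_ret/v_ext ≈ 2.26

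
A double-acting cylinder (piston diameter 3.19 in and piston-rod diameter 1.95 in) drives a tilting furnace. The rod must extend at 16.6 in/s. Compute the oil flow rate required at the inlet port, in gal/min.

Cap-side area A_cap = π/4 × (3.19 in)² = 7.992 in^2
Q = A × v

Q ≈ 34.5 gal/min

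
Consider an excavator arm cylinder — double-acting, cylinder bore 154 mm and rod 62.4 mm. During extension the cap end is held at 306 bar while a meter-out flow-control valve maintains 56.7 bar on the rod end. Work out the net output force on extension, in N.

Cap-side area A_cap = π/4 × (154 mm)² = 18630 mm^2
Rod-side annular area A_ann = π/4 × (154² − 62.4²) = 15570 mm^2
Net thrust = P_cap·A_cap − P_rod·A_ann = 5.700e5 N − 88270 N

F ≈ 4.82e5 N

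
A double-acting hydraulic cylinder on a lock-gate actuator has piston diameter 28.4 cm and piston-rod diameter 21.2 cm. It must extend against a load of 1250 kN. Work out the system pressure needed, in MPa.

Cap-side area A_cap = π/4 × (28.4 cm)² = 633.5 cm^2
P = F / A = 1250 kN / A

P ≈ 19.7 MPa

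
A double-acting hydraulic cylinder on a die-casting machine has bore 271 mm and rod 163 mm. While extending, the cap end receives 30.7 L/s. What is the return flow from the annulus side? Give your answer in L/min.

Q_out ≈ 1180 L/min

Cap-side area A_cap = π/4 × (271 mm)² = 57680 mm^2
Rod-side annular area A_ann = π/4 × (271² − 163²) = 36810 mm^2
Piston speed v = Q_in/A_cap; rod-end outflow Q_out = v × A_ann = Q_in × A_ann/A_cap.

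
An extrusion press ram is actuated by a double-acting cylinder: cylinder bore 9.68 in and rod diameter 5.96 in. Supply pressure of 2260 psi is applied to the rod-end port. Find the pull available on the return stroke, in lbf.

Rod-side annular area A_ann = π/4 × (9.68² − 5.96²) = 45.70 in^2
On retraction the pressure acts on the annular area (bore minus rod).
F = P × A_ann

F ≈ 1.03e5 lbf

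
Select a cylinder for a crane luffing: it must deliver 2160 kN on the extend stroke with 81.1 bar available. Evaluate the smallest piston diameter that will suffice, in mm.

Extension force acts on the full piston face: F = P × (π/4)D².
D = √(4F / (πP)) = √(4 × 2160 kN / (π × 81.1 bar))

D ≈ 582 mm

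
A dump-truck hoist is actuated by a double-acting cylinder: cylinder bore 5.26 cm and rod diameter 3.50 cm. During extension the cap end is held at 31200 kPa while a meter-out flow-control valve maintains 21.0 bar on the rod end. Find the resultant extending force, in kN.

Cap-side area A_cap = π/4 × (5.26 cm)² = 21.73 cm^2
Rod-side annular area A_ann = π/4 × (5.26² − 3.50²) = 12.11 cm^2
Net thrust = P_cap·A_cap − P_rod·A_ann = 67.80 kN − 2.543 kN

F ≈ 65.3 kN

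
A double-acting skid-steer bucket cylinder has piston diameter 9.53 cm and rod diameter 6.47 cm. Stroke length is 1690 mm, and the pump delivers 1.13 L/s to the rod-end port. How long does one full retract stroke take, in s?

t ≈ 5.75 s

Rod-side annular area A_ann = π/4 × (9.53² − 6.47²) = 38.45 cm^2
Swept volume V = A × L; t = V / Q = A·L / Q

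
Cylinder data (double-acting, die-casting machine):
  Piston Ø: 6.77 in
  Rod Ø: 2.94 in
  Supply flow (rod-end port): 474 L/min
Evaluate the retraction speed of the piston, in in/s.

Rod-side annular area A_ann = π/4 × (6.77² − 2.94²) = 29.21 in^2
Flow into the rod-end port fills the annular volume.
v = Q / A

v ≈ 16.5 in/s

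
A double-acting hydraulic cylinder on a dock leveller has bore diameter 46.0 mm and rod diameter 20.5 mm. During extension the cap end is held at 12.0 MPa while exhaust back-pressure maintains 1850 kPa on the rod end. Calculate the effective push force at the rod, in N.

F ≈ 17500 N

Cap-side area A_cap = π/4 × (46.0 mm)² = 1662 mm^2
Rod-side annular area A_ann = π/4 × (46.0² − 20.5²) = 1332 mm^2
Net thrust = P_cap·A_cap − P_rod·A_ann = 19940 N − 2464 N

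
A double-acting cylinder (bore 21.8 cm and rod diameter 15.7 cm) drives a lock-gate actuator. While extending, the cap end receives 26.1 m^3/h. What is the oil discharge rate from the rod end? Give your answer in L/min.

Q_out ≈ 209 L/min

Cap-side area A_cap = π/4 × (21.8 cm)² = 373.3 cm^2
Rod-side annular area A_ann = π/4 × (21.8² − 15.7²) = 179.7 cm^2
Piston speed v = Q_in/A_cap; rod-end outflow Q_out = v × A_ann = Q_in × A_ann/A_cap.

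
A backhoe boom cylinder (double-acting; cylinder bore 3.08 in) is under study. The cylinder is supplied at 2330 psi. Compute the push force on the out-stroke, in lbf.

F ≈ 17400 lbf

Cap-side area A_cap = π/4 × (3.08 in)² = 7.451 in^2
F = P × A_cap = 2330 psi × A_cap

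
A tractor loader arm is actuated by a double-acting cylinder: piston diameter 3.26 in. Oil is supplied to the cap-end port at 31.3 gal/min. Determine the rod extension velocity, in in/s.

v ≈ 14.4 in/s

Cap-side area A_cap = π/4 × (3.26 in)² = 8.347 in^2
v = Q / A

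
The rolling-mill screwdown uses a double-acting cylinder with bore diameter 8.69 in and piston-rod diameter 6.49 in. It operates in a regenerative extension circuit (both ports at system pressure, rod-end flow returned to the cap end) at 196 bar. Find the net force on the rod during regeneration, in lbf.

F ≈ 94000 lbf

With equal pressure on both faces, forces on the annular region cancel; the net push is pressure × rod cross-section.
Rod cross-section A_rod = π/4 × (6.49 in)² = 33.08 in^2
F = P × A_rod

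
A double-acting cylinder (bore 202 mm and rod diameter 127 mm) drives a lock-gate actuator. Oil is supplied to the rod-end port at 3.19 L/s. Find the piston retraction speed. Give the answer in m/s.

v ≈ 0.165 m/s

Rod-side annular area A_ann = π/4 × (202² − 127²) = 19380 mm^2
Flow into the rod-end port fills the annular volume.
v = Q / A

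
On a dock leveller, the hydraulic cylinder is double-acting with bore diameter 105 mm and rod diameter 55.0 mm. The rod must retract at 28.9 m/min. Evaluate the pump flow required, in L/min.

Rod-side annular area A_ann = π/4 × (105² − 55.0²) = 6283 mm^2
Q = A × v

Q ≈ 182 L/min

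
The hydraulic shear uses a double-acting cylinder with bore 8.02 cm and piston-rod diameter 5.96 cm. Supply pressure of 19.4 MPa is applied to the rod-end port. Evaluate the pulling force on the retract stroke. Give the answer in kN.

F ≈ 43.9 kN

Rod-side annular area A_ann = π/4 × (8.02² − 5.96²) = 22.62 cm^2
On retraction the pressure acts on the annular area (bore minus rod).
F = P × A_ann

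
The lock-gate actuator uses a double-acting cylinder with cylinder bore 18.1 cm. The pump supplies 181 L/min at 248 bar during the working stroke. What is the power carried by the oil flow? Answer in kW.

W ≈ 74.8 kW

Hydraulic power = P × Q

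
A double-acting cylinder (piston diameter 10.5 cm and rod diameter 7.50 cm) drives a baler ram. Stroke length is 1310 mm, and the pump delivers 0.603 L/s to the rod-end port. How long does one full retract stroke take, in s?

Rod-side annular area A_ann = π/4 × (10.5² − 7.50²) = 42.41 cm^2
Swept volume V = A × L; t = V / Q = A·L / Q

t ≈ 9.21 s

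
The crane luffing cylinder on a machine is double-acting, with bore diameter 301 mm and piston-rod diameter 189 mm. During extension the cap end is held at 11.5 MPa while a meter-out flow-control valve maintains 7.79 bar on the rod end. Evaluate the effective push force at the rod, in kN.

Cap-side area A_cap = π/4 × (301 mm)² = 71160 mm^2
Rod-side annular area A_ann = π/4 × (301² − 189²) = 43100 mm^2
Net thrust = P_cap·A_cap − P_rod·A_ann = 818.3 kN − 33.58 kN

F ≈ 785 kN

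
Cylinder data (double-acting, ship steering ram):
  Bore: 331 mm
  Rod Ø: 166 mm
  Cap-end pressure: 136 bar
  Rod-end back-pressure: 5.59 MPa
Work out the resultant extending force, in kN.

F ≈ 810 kN

Cap-side area A_cap = π/4 × (331 mm)² = 86050 mm^2
Rod-side annular area A_ann = π/4 × (331² − 166²) = 64410 mm^2
Net thrust = P_cap·A_cap − P_rod·A_ann = 1170 kN − 360.0 kN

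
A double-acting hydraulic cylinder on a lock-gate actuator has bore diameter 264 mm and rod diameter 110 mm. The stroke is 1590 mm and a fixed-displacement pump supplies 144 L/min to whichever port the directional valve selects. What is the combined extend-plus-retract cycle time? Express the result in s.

Cap-side area A_cap = π/4 × (264 mm)² = 54740 mm^2
Rod-side annular area A_ann = π/4 × (264² − 110²) = 45240 mm^2
t_ext = A_cap·L/Q = 36.26 s
t_ret = A_ann·L/Q = 29.97 s
t_cycle = t_ext + t_ret

t ≈ 66.2 s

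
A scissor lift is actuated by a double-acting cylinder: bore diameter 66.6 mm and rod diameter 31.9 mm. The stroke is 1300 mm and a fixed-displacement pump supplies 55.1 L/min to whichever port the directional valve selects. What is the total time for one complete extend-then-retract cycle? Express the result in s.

Cap-side area A_cap = π/4 × (66.6 mm)² = 3484 mm^2
Rod-side annular area A_ann = π/4 × (66.6² − 31.9²) = 2684 mm^2
t_ext = A_cap·L/Q = 4.932 s
t_ret = A_ann·L/Q = 3.800 s
t_cycle = t_ext + t_ret

t ≈ 8.73 s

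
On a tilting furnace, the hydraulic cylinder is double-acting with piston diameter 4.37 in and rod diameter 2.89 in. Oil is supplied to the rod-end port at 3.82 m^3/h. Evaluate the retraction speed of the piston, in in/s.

Rod-side annular area A_ann = π/4 × (4.37² − 2.89²) = 8.439 in^2
Flow into the rod-end port fills the annular volume.
v = Q / A

v ≈ 7.67 in/s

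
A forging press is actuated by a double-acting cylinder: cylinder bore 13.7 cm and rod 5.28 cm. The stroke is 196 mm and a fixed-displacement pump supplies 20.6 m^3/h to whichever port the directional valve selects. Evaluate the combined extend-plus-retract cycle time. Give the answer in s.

Cap-side area A_cap = π/4 × (13.7 cm)² = 147.4 cm^2
Rod-side annular area A_ann = π/4 × (13.7² − 5.28²) = 125.5 cm^2
t_ext = A_cap·L/Q = 0.5049 s
t_ret = A_ann·L/Q = 0.4299 s
t_cycle = t_ext + t_ret

t ≈ 0.935 s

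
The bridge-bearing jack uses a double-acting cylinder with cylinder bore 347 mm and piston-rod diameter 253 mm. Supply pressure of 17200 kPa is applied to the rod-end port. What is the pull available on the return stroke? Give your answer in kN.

F ≈ 762 kN

Rod-side annular area A_ann = π/4 × (347² − 253²) = 44300 mm^2
On retraction the pressure acts on the annular area (bore minus rod).
F = P × A_ann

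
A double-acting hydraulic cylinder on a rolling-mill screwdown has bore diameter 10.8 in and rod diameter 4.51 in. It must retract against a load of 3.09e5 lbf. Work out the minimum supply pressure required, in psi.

P ≈ 4090 psi

Rod-side annular area A_ann = π/4 × (10.8² − 4.51²) = 75.63 in^2
Retraction: pressure acts on the annular area.
P = F / A = 3.09e5 lbf / A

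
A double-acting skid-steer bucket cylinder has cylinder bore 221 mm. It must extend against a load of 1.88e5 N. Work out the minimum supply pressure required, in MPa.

P ≈ 4.90 MPa

Cap-side area A_cap = π/4 × (221 mm)² = 38360 mm^2
P = F / A = 1.88e5 N / A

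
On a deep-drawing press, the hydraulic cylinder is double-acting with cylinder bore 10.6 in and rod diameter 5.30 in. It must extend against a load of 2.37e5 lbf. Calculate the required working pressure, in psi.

P ≈ 2690 psi

Cap-side area A_cap = π/4 × (10.6 in)² = 88.25 in^2
P = F / A = 2.37e5 lbf / A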